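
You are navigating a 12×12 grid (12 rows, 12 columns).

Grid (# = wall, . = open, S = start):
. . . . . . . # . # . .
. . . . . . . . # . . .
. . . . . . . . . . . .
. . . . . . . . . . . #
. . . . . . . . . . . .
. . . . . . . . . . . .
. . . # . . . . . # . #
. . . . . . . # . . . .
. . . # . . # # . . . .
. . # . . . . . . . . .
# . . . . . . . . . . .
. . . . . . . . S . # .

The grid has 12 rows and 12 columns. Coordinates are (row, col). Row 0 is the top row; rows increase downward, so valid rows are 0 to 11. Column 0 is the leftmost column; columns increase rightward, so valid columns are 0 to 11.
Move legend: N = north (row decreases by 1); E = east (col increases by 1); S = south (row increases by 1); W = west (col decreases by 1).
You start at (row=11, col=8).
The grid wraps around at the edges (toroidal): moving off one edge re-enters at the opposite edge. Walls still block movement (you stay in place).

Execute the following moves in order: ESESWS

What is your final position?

Start: (row=11, col=8)
  E (east): (row=11, col=8) -> (row=11, col=9)
  S (south): blocked, stay at (row=11, col=9)
  E (east): blocked, stay at (row=11, col=9)
  S (south): blocked, stay at (row=11, col=9)
  W (west): (row=11, col=9) -> (row=11, col=8)
  S (south): (row=11, col=8) -> (row=0, col=8)
Final: (row=0, col=8)

Answer: Final position: (row=0, col=8)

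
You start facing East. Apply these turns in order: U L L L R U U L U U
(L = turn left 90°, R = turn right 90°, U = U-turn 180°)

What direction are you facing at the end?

Answer: Final heading: North

Derivation:
Start: East
  U (U-turn (180°)) -> West
  L (left (90° counter-clockwise)) -> South
  L (left (90° counter-clockwise)) -> East
  L (left (90° counter-clockwise)) -> North
  R (right (90° clockwise)) -> East
  U (U-turn (180°)) -> West
  U (U-turn (180°)) -> East
  L (left (90° counter-clockwise)) -> North
  U (U-turn (180°)) -> South
  U (U-turn (180°)) -> North
Final: North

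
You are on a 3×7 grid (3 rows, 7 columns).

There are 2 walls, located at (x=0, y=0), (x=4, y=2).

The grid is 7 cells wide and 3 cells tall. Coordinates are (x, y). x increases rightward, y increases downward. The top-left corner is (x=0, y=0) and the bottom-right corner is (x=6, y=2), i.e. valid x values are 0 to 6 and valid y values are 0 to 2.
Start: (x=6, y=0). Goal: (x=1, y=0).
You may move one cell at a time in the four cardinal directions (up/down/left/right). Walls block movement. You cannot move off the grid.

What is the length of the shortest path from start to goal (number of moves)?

BFS from (x=6, y=0) until reaching (x=1, y=0):
  Distance 0: (x=6, y=0)
  Distance 1: (x=5, y=0), (x=6, y=1)
  Distance 2: (x=4, y=0), (x=5, y=1), (x=6, y=2)
  Distance 3: (x=3, y=0), (x=4, y=1), (x=5, y=2)
  Distance 4: (x=2, y=0), (x=3, y=1)
  Distance 5: (x=1, y=0), (x=2, y=1), (x=3, y=2)  <- goal reached here
One shortest path (5 moves): (x=6, y=0) -> (x=5, y=0) -> (x=4, y=0) -> (x=3, y=0) -> (x=2, y=0) -> (x=1, y=0)

Answer: Shortest path length: 5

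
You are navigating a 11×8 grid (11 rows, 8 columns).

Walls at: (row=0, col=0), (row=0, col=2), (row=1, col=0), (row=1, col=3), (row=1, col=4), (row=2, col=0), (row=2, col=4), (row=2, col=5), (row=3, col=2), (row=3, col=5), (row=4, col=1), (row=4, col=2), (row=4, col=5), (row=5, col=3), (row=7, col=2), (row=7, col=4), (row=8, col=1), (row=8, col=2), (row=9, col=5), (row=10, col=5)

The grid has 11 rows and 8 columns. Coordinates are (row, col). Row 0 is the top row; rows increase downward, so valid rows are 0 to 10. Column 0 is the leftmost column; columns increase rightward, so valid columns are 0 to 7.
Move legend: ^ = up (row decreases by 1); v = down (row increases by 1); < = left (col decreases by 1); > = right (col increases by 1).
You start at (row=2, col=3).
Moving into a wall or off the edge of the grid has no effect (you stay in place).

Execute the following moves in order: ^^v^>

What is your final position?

Answer: Final position: (row=2, col=3)

Derivation:
Start: (row=2, col=3)
  ^ (up): blocked, stay at (row=2, col=3)
  ^ (up): blocked, stay at (row=2, col=3)
  v (down): (row=2, col=3) -> (row=3, col=3)
  ^ (up): (row=3, col=3) -> (row=2, col=3)
  > (right): blocked, stay at (row=2, col=3)
Final: (row=2, col=3)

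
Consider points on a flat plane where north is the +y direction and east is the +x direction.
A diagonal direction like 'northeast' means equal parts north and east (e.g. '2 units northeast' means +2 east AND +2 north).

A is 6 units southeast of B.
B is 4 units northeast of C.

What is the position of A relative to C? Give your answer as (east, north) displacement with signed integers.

Answer: A is at (east=10, north=-2) relative to C.

Derivation:
Place C at the origin (east=0, north=0).
  B is 4 units northeast of C: delta (east=+4, north=+4); B at (east=4, north=4).
  A is 6 units southeast of B: delta (east=+6, north=-6); A at (east=10, north=-2).
Therefore A relative to C: (east=10, north=-2).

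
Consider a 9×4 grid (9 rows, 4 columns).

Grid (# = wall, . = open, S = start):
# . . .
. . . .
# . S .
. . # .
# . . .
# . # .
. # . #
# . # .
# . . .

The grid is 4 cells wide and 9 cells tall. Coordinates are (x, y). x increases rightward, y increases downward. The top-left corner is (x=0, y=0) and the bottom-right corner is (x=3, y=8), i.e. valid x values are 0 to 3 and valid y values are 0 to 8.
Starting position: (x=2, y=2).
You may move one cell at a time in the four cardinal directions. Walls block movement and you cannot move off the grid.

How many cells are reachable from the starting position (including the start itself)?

BFS flood-fill from (x=2, y=2):
  Distance 0: (x=2, y=2)
  Distance 1: (x=2, y=1), (x=1, y=2), (x=3, y=2)
  Distance 2: (x=2, y=0), (x=1, y=1), (x=3, y=1), (x=1, y=3), (x=3, y=3)
  Distance 3: (x=1, y=0), (x=3, y=0), (x=0, y=1), (x=0, y=3), (x=1, y=4), (x=3, y=4)
  Distance 4: (x=2, y=4), (x=1, y=5), (x=3, y=5)
Total reachable: 18 (grid has 25 open cells total)

Answer: Reachable cells: 18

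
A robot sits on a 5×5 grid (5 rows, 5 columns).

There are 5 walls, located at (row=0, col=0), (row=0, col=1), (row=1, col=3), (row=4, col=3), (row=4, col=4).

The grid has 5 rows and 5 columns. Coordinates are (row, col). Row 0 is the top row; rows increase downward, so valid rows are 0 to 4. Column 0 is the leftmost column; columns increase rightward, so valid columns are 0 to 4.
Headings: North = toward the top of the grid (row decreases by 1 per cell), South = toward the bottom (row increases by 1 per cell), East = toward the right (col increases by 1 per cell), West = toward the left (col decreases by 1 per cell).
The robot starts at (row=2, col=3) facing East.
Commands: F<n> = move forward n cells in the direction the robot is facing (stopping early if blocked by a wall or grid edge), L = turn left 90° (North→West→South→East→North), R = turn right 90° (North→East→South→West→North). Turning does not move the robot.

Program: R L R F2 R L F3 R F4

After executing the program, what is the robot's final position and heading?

Start: (row=2, col=3), facing East
  R: turn right, now facing South
  L: turn left, now facing East
  R: turn right, now facing South
  F2: move forward 1/2 (blocked), now at (row=3, col=3)
  R: turn right, now facing West
  L: turn left, now facing South
  F3: move forward 0/3 (blocked), now at (row=3, col=3)
  R: turn right, now facing West
  F4: move forward 3/4 (blocked), now at (row=3, col=0)
Final: (row=3, col=0), facing West

Answer: Final position: (row=3, col=0), facing West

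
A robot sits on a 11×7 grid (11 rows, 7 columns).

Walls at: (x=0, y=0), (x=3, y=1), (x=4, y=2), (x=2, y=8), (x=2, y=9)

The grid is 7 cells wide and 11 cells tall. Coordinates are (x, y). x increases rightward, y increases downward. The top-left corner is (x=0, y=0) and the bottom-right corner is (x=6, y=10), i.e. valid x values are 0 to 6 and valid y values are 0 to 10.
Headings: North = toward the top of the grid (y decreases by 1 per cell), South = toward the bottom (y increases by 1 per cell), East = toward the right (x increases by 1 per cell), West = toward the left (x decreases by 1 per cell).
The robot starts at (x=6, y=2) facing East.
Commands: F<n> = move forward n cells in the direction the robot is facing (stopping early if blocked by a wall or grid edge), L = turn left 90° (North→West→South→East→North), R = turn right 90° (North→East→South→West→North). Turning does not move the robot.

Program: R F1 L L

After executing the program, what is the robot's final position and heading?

Start: (x=6, y=2), facing East
  R: turn right, now facing South
  F1: move forward 1, now at (x=6, y=3)
  L: turn left, now facing East
  L: turn left, now facing North
Final: (x=6, y=3), facing North

Answer: Final position: (x=6, y=3), facing North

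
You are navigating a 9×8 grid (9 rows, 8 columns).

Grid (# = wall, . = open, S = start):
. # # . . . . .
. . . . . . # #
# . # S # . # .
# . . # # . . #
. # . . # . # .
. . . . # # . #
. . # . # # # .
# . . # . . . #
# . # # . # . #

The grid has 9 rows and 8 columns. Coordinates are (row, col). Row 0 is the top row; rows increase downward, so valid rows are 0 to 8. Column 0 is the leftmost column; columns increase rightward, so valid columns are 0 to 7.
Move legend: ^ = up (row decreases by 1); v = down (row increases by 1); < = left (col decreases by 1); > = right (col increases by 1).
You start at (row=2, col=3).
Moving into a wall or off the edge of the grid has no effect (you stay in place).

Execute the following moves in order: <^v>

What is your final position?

Answer: Final position: (row=2, col=3)

Derivation:
Start: (row=2, col=3)
  < (left): blocked, stay at (row=2, col=3)
  ^ (up): (row=2, col=3) -> (row=1, col=3)
  v (down): (row=1, col=3) -> (row=2, col=3)
  > (right): blocked, stay at (row=2, col=3)
Final: (row=2, col=3)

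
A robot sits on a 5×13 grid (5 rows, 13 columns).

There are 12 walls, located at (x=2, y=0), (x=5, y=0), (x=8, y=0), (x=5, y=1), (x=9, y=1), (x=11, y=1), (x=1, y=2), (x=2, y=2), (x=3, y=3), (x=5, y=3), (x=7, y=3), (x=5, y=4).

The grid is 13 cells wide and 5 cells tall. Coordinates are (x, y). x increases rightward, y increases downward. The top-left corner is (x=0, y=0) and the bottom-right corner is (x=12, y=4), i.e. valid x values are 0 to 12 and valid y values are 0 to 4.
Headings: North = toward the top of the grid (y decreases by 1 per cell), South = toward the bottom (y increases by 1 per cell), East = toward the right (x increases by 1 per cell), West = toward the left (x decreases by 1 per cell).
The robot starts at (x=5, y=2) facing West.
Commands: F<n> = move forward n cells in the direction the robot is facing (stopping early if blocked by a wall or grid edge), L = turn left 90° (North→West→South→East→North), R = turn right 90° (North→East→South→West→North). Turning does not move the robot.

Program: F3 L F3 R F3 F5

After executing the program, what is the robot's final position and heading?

Answer: Final position: (x=3, y=2), facing West

Derivation:
Start: (x=5, y=2), facing West
  F3: move forward 2/3 (blocked), now at (x=3, y=2)
  L: turn left, now facing South
  F3: move forward 0/3 (blocked), now at (x=3, y=2)
  R: turn right, now facing West
  F3: move forward 0/3 (blocked), now at (x=3, y=2)
  F5: move forward 0/5 (blocked), now at (x=3, y=2)
Final: (x=3, y=2), facing West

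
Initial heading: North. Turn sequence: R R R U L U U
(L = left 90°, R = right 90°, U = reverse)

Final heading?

Answer: Final heading: North

Derivation:
Start: North
  R (right (90° clockwise)) -> East
  R (right (90° clockwise)) -> South
  R (right (90° clockwise)) -> West
  U (U-turn (180°)) -> East
  L (left (90° counter-clockwise)) -> North
  U (U-turn (180°)) -> South
  U (U-turn (180°)) -> North
Final: North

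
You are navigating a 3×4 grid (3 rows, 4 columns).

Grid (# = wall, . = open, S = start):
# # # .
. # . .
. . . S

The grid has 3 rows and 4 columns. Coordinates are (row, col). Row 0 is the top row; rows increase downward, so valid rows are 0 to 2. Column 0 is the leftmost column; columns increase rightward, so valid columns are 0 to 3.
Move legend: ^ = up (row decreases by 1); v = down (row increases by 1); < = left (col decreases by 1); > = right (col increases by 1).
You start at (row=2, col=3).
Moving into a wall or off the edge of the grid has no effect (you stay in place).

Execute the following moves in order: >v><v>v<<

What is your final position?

Start: (row=2, col=3)
  > (right): blocked, stay at (row=2, col=3)
  v (down): blocked, stay at (row=2, col=3)
  > (right): blocked, stay at (row=2, col=3)
  < (left): (row=2, col=3) -> (row=2, col=2)
  v (down): blocked, stay at (row=2, col=2)
  > (right): (row=2, col=2) -> (row=2, col=3)
  v (down): blocked, stay at (row=2, col=3)
  < (left): (row=2, col=3) -> (row=2, col=2)
  < (left): (row=2, col=2) -> (row=2, col=1)
Final: (row=2, col=1)

Answer: Final position: (row=2, col=1)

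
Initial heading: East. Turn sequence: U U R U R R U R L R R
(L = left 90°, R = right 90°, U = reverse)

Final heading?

Start: East
  U (U-turn (180°)) -> West
  U (U-turn (180°)) -> East
  R (right (90° clockwise)) -> South
  U (U-turn (180°)) -> North
  R (right (90° clockwise)) -> East
  R (right (90° clockwise)) -> South
  U (U-turn (180°)) -> North
  R (right (90° clockwise)) -> East
  L (left (90° counter-clockwise)) -> North
  R (right (90° clockwise)) -> East
  R (right (90° clockwise)) -> South
Final: South

Answer: Final heading: South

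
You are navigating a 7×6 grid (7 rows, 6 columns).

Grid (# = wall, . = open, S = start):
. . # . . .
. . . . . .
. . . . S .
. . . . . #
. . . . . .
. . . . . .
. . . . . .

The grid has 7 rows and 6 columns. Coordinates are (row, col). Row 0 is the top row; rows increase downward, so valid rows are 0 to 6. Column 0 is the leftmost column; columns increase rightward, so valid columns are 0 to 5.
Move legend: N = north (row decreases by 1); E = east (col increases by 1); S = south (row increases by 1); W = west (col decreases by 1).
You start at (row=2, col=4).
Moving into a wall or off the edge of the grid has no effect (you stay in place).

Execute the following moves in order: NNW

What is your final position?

Answer: Final position: (row=0, col=3)

Derivation:
Start: (row=2, col=4)
  N (north): (row=2, col=4) -> (row=1, col=4)
  N (north): (row=1, col=4) -> (row=0, col=4)
  W (west): (row=0, col=4) -> (row=0, col=3)
Final: (row=0, col=3)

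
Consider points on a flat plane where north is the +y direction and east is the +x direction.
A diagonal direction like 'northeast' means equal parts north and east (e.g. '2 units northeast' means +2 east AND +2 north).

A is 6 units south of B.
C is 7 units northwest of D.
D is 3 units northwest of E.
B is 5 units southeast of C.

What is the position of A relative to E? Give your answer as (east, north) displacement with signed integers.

Answer: A is at (east=-5, north=-1) relative to E.

Derivation:
Place E at the origin (east=0, north=0).
  D is 3 units northwest of E: delta (east=-3, north=+3); D at (east=-3, north=3).
  C is 7 units northwest of D: delta (east=-7, north=+7); C at (east=-10, north=10).
  B is 5 units southeast of C: delta (east=+5, north=-5); B at (east=-5, north=5).
  A is 6 units south of B: delta (east=+0, north=-6); A at (east=-5, north=-1).
Therefore A relative to E: (east=-5, north=-1).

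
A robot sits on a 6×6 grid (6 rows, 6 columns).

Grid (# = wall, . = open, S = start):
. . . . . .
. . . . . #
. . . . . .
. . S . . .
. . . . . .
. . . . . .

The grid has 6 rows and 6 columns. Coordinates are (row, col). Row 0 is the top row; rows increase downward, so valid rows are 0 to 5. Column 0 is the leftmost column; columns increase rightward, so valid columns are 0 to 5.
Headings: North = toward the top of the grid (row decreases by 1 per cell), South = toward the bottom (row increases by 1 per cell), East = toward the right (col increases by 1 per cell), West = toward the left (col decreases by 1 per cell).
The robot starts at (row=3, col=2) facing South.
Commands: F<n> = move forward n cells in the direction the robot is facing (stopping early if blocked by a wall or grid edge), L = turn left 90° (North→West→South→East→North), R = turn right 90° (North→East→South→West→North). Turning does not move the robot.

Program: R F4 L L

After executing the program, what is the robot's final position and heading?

Answer: Final position: (row=3, col=0), facing East

Derivation:
Start: (row=3, col=2), facing South
  R: turn right, now facing West
  F4: move forward 2/4 (blocked), now at (row=3, col=0)
  L: turn left, now facing South
  L: turn left, now facing East
Final: (row=3, col=0), facing East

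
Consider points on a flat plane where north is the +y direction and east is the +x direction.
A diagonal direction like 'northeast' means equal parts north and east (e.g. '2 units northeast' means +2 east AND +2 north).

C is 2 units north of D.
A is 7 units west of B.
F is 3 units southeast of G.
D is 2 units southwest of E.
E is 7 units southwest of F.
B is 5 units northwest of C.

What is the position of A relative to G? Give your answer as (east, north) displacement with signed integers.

Answer: A is at (east=-18, north=-5) relative to G.

Derivation:
Place G at the origin (east=0, north=0).
  F is 3 units southeast of G: delta (east=+3, north=-3); F at (east=3, north=-3).
  E is 7 units southwest of F: delta (east=-7, north=-7); E at (east=-4, north=-10).
  D is 2 units southwest of E: delta (east=-2, north=-2); D at (east=-6, north=-12).
  C is 2 units north of D: delta (east=+0, north=+2); C at (east=-6, north=-10).
  B is 5 units northwest of C: delta (east=-5, north=+5); B at (east=-11, north=-5).
  A is 7 units west of B: delta (east=-7, north=+0); A at (east=-18, north=-5).
Therefore A relative to G: (east=-18, north=-5).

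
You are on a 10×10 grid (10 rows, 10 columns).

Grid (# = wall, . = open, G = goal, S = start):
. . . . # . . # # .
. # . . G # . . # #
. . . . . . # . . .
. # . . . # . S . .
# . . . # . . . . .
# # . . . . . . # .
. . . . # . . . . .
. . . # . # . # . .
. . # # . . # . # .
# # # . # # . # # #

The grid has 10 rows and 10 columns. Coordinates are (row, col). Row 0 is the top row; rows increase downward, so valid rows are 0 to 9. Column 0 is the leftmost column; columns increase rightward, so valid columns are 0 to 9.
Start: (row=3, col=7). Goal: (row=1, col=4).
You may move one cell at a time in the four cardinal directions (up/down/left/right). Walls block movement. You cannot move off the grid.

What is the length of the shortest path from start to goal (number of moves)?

Answer: Shortest path length: 11

Derivation:
BFS from (row=3, col=7) until reaching (row=1, col=4):
  Distance 0: (row=3, col=7)
  Distance 1: (row=2, col=7), (row=3, col=6), (row=3, col=8), (row=4, col=7)
  Distance 2: (row=1, col=7), (row=2, col=8), (row=3, col=9), (row=4, col=6), (row=4, col=8), (row=5, col=7)
  Distance 3: (row=1, col=6), (row=2, col=9), (row=4, col=5), (row=4, col=9), (row=5, col=6), (row=6, col=7)
  Distance 4: (row=0, col=6), (row=5, col=5), (row=5, col=9), (row=6, col=6), (row=6, col=8)
  Distance 5: (row=0, col=5), (row=5, col=4), (row=6, col=5), (row=6, col=9), (row=7, col=6), (row=7, col=8)
  Distance 6: (row=5, col=3), (row=7, col=9)
  Distance 7: (row=4, col=3), (row=5, col=2), (row=6, col=3), (row=8, col=9)
  Distance 8: (row=3, col=3), (row=4, col=2), (row=6, col=2)
  Distance 9: (row=2, col=3), (row=3, col=2), (row=3, col=4), (row=4, col=1), (row=6, col=1), (row=7, col=2)
  Distance 10: (row=1, col=3), (row=2, col=2), (row=2, col=4), (row=6, col=0), (row=7, col=1)
  Distance 11: (row=0, col=3), (row=1, col=2), (row=1, col=4), (row=2, col=1), (row=2, col=5), (row=7, col=0), (row=8, col=1)  <- goal reached here
One shortest path (11 moves): (row=3, col=7) -> (row=3, col=6) -> (row=4, col=6) -> (row=4, col=5) -> (row=5, col=5) -> (row=5, col=4) -> (row=5, col=3) -> (row=4, col=3) -> (row=3, col=3) -> (row=3, col=4) -> (row=2, col=4) -> (row=1, col=4)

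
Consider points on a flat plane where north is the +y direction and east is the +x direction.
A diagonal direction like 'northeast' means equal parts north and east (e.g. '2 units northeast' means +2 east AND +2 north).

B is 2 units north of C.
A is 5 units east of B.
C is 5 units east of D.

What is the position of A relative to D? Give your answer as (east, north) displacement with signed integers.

Answer: A is at (east=10, north=2) relative to D.

Derivation:
Place D at the origin (east=0, north=0).
  C is 5 units east of D: delta (east=+5, north=+0); C at (east=5, north=0).
  B is 2 units north of C: delta (east=+0, north=+2); B at (east=5, north=2).
  A is 5 units east of B: delta (east=+5, north=+0); A at (east=10, north=2).
Therefore A relative to D: (east=10, north=2).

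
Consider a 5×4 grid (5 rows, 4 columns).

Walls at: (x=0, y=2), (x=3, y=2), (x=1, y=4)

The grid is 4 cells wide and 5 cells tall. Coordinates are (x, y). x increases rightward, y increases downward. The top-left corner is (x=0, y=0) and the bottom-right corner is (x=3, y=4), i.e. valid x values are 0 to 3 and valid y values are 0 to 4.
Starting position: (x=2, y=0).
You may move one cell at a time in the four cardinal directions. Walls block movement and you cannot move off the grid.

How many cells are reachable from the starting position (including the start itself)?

BFS flood-fill from (x=2, y=0):
  Distance 0: (x=2, y=0)
  Distance 1: (x=1, y=0), (x=3, y=0), (x=2, y=1)
  Distance 2: (x=0, y=0), (x=1, y=1), (x=3, y=1), (x=2, y=2)
  Distance 3: (x=0, y=1), (x=1, y=2), (x=2, y=3)
  Distance 4: (x=1, y=3), (x=3, y=3), (x=2, y=4)
  Distance 5: (x=0, y=3), (x=3, y=4)
  Distance 6: (x=0, y=4)
Total reachable: 17 (grid has 17 open cells total)

Answer: Reachable cells: 17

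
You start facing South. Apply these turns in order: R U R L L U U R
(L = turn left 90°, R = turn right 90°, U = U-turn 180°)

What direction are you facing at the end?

Answer: Final heading: East

Derivation:
Start: South
  R (right (90° clockwise)) -> West
  U (U-turn (180°)) -> East
  R (right (90° clockwise)) -> South
  L (left (90° counter-clockwise)) -> East
  L (left (90° counter-clockwise)) -> North
  U (U-turn (180°)) -> South
  U (U-turn (180°)) -> North
  R (right (90° clockwise)) -> East
Final: East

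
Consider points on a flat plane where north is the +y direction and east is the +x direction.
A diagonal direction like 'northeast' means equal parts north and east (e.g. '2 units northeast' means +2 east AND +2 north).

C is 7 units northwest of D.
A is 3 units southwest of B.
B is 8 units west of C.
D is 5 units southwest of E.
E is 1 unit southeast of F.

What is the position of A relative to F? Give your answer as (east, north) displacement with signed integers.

Answer: A is at (east=-22, north=-2) relative to F.

Derivation:
Place F at the origin (east=0, north=0).
  E is 1 unit southeast of F: delta (east=+1, north=-1); E at (east=1, north=-1).
  D is 5 units southwest of E: delta (east=-5, north=-5); D at (east=-4, north=-6).
  C is 7 units northwest of D: delta (east=-7, north=+7); C at (east=-11, north=1).
  B is 8 units west of C: delta (east=-8, north=+0); B at (east=-19, north=1).
  A is 3 units southwest of B: delta (east=-3, north=-3); A at (east=-22, north=-2).
Therefore A relative to F: (east=-22, north=-2).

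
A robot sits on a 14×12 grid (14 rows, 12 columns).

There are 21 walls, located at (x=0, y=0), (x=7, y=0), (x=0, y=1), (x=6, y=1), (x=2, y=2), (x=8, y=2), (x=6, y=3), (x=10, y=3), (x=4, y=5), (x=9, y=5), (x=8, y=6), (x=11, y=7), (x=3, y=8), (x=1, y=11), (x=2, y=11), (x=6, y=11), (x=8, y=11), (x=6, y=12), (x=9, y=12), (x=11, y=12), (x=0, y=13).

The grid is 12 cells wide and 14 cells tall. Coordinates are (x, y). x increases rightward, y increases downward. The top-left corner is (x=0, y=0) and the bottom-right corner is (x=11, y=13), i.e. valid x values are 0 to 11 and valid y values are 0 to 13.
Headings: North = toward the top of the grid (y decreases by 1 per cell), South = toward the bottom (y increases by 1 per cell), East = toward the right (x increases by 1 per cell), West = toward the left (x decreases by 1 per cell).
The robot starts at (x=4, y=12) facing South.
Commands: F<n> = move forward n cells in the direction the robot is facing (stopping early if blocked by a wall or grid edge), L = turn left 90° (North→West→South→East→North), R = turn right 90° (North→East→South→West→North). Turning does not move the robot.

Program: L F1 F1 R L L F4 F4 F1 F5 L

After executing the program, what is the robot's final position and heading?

Answer: Final position: (x=5, y=0), facing West

Derivation:
Start: (x=4, y=12), facing South
  L: turn left, now facing East
  F1: move forward 1, now at (x=5, y=12)
  F1: move forward 0/1 (blocked), now at (x=5, y=12)
  R: turn right, now facing South
  L: turn left, now facing East
  L: turn left, now facing North
  F4: move forward 4, now at (x=5, y=8)
  F4: move forward 4, now at (x=5, y=4)
  F1: move forward 1, now at (x=5, y=3)
  F5: move forward 3/5 (blocked), now at (x=5, y=0)
  L: turn left, now facing West
Final: (x=5, y=0), facing West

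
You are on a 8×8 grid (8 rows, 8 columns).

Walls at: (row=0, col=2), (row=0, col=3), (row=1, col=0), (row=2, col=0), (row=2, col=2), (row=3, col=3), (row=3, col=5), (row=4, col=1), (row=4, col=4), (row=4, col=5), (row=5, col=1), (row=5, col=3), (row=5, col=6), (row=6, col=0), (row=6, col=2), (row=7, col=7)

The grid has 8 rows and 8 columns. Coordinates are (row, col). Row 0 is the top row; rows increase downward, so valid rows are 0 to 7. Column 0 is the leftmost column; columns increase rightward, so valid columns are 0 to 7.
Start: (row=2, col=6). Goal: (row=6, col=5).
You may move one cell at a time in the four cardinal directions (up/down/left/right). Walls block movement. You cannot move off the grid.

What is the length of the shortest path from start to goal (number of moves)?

BFS from (row=2, col=6) until reaching (row=6, col=5):
  Distance 0: (row=2, col=6)
  Distance 1: (row=1, col=6), (row=2, col=5), (row=2, col=7), (row=3, col=6)
  Distance 2: (row=0, col=6), (row=1, col=5), (row=1, col=7), (row=2, col=4), (row=3, col=7), (row=4, col=6)
  Distance 3: (row=0, col=5), (row=0, col=7), (row=1, col=4), (row=2, col=3), (row=3, col=4), (row=4, col=7)
  Distance 4: (row=0, col=4), (row=1, col=3), (row=5, col=7)
  Distance 5: (row=1, col=2), (row=6, col=7)
  Distance 6: (row=1, col=1), (row=6, col=6)
  Distance 7: (row=0, col=1), (row=2, col=1), (row=6, col=5), (row=7, col=6)  <- goal reached here
One shortest path (7 moves): (row=2, col=6) -> (row=2, col=7) -> (row=3, col=7) -> (row=4, col=7) -> (row=5, col=7) -> (row=6, col=7) -> (row=6, col=6) -> (row=6, col=5)

Answer: Shortest path length: 7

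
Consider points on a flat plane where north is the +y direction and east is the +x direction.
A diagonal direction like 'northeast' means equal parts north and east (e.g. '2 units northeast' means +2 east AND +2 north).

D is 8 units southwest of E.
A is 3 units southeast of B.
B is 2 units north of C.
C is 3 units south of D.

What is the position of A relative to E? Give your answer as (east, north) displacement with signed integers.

Answer: A is at (east=-5, north=-12) relative to E.

Derivation:
Place E at the origin (east=0, north=0).
  D is 8 units southwest of E: delta (east=-8, north=-8); D at (east=-8, north=-8).
  C is 3 units south of D: delta (east=+0, north=-3); C at (east=-8, north=-11).
  B is 2 units north of C: delta (east=+0, north=+2); B at (east=-8, north=-9).
  A is 3 units southeast of B: delta (east=+3, north=-3); A at (east=-5, north=-12).
Therefore A relative to E: (east=-5, north=-12).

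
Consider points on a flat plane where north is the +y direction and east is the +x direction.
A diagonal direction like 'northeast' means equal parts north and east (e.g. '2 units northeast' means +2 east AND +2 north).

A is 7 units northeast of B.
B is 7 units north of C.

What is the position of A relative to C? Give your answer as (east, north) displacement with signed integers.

Place C at the origin (east=0, north=0).
  B is 7 units north of C: delta (east=+0, north=+7); B at (east=0, north=7).
  A is 7 units northeast of B: delta (east=+7, north=+7); A at (east=7, north=14).
Therefore A relative to C: (east=7, north=14).

Answer: A is at (east=7, north=14) relative to C.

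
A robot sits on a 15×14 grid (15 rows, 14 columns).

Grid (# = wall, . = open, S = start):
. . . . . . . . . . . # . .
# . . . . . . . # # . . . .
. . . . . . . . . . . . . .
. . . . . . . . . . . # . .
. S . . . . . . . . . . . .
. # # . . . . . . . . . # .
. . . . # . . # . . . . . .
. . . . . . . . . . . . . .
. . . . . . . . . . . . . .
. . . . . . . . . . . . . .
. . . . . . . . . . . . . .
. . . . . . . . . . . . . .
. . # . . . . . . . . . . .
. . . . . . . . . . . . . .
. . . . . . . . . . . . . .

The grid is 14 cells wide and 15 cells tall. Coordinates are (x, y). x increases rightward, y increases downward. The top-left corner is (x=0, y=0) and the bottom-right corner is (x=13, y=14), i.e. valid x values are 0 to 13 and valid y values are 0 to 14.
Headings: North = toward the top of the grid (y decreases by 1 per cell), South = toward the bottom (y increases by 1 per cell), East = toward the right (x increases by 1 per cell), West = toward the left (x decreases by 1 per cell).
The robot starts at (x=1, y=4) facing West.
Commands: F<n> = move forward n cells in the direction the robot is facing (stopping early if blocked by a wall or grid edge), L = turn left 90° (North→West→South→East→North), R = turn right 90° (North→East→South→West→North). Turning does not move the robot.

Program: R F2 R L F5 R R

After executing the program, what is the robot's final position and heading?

Answer: Final position: (x=1, y=0), facing South

Derivation:
Start: (x=1, y=4), facing West
  R: turn right, now facing North
  F2: move forward 2, now at (x=1, y=2)
  R: turn right, now facing East
  L: turn left, now facing North
  F5: move forward 2/5 (blocked), now at (x=1, y=0)
  R: turn right, now facing East
  R: turn right, now facing South
Final: (x=1, y=0), facing South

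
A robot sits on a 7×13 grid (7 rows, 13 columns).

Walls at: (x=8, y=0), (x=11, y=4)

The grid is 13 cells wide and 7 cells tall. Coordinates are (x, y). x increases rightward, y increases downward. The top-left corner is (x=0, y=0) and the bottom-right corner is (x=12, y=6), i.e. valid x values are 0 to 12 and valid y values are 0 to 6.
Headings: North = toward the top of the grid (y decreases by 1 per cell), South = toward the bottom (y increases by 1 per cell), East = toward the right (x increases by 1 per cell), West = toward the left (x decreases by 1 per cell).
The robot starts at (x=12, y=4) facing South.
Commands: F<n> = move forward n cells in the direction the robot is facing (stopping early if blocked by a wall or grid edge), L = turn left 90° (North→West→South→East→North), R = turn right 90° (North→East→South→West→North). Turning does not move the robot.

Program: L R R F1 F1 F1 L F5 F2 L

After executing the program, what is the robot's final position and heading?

Answer: Final position: (x=12, y=6), facing East

Derivation:
Start: (x=12, y=4), facing South
  L: turn left, now facing East
  R: turn right, now facing South
  R: turn right, now facing West
  [×3]F1: move forward 0/1 (blocked), now at (x=12, y=4)
  L: turn left, now facing South
  F5: move forward 2/5 (blocked), now at (x=12, y=6)
  F2: move forward 0/2 (blocked), now at (x=12, y=6)
  L: turn left, now facing East
Final: (x=12, y=6), facing East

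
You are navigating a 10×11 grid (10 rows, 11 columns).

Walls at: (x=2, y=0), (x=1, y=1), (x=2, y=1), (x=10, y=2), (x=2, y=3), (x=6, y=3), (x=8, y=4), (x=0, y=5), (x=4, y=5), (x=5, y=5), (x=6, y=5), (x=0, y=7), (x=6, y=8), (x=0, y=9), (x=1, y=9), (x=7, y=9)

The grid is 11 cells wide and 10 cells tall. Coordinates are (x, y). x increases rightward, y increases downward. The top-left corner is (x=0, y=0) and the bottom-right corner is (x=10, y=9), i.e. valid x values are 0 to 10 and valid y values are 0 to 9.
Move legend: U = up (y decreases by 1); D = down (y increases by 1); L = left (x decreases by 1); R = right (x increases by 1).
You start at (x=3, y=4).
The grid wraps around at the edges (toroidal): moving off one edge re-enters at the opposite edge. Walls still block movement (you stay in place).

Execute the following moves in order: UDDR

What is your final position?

Answer: Final position: (x=3, y=5)

Derivation:
Start: (x=3, y=4)
  U (up): (x=3, y=4) -> (x=3, y=3)
  D (down): (x=3, y=3) -> (x=3, y=4)
  D (down): (x=3, y=4) -> (x=3, y=5)
  R (right): blocked, stay at (x=3, y=5)
Final: (x=3, y=5)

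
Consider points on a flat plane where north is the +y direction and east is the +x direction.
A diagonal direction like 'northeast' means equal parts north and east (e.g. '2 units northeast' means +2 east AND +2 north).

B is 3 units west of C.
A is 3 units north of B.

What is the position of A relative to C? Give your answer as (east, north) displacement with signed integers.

Place C at the origin (east=0, north=0).
  B is 3 units west of C: delta (east=-3, north=+0); B at (east=-3, north=0).
  A is 3 units north of B: delta (east=+0, north=+3); A at (east=-3, north=3).
Therefore A relative to C: (east=-3, north=3).

Answer: A is at (east=-3, north=3) relative to C.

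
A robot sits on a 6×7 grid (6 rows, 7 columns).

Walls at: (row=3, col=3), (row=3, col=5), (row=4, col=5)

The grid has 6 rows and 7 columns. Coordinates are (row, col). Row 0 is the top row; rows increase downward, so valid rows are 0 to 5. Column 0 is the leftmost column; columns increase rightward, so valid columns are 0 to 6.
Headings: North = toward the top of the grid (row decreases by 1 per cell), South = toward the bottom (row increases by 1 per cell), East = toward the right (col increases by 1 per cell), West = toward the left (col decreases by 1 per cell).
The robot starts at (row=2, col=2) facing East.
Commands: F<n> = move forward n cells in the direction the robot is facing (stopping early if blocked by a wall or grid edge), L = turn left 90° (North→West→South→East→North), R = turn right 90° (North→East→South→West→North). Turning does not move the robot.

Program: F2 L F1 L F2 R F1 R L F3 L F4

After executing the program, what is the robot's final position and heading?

Answer: Final position: (row=0, col=0), facing West

Derivation:
Start: (row=2, col=2), facing East
  F2: move forward 2, now at (row=2, col=4)
  L: turn left, now facing North
  F1: move forward 1, now at (row=1, col=4)
  L: turn left, now facing West
  F2: move forward 2, now at (row=1, col=2)
  R: turn right, now facing North
  F1: move forward 1, now at (row=0, col=2)
  R: turn right, now facing East
  L: turn left, now facing North
  F3: move forward 0/3 (blocked), now at (row=0, col=2)
  L: turn left, now facing West
  F4: move forward 2/4 (blocked), now at (row=0, col=0)
Final: (row=0, col=0), facing West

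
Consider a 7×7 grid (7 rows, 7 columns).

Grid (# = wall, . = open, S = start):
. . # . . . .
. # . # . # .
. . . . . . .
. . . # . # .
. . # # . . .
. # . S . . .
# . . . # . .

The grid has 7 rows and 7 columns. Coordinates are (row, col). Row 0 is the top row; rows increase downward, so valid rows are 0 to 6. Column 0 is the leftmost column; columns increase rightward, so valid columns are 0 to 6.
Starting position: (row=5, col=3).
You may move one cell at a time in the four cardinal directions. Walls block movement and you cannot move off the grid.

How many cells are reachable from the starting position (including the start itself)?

BFS flood-fill from (row=5, col=3):
  Distance 0: (row=5, col=3)
  Distance 1: (row=5, col=2), (row=5, col=4), (row=6, col=3)
  Distance 2: (row=4, col=4), (row=5, col=5), (row=6, col=2)
  Distance 3: (row=3, col=4), (row=4, col=5), (row=5, col=6), (row=6, col=1), (row=6, col=5)
  Distance 4: (row=2, col=4), (row=4, col=6), (row=6, col=6)
  Distance 5: (row=1, col=4), (row=2, col=3), (row=2, col=5), (row=3, col=6)
  Distance 6: (row=0, col=4), (row=2, col=2), (row=2, col=6)
  Distance 7: (row=0, col=3), (row=0, col=5), (row=1, col=2), (row=1, col=6), (row=2, col=1), (row=3, col=2)
  Distance 8: (row=0, col=6), (row=2, col=0), (row=3, col=1)
  Distance 9: (row=1, col=0), (row=3, col=0), (row=4, col=1)
  Distance 10: (row=0, col=0), (row=4, col=0)
  Distance 11: (row=0, col=1), (row=5, col=0)
Total reachable: 38 (grid has 38 open cells total)

Answer: Reachable cells: 38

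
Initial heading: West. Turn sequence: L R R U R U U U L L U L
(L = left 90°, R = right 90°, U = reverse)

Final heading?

Answer: Final heading: North

Derivation:
Start: West
  L (left (90° counter-clockwise)) -> South
  R (right (90° clockwise)) -> West
  R (right (90° clockwise)) -> North
  U (U-turn (180°)) -> South
  R (right (90° clockwise)) -> West
  U (U-turn (180°)) -> East
  U (U-turn (180°)) -> West
  U (U-turn (180°)) -> East
  L (left (90° counter-clockwise)) -> North
  L (left (90° counter-clockwise)) -> West
  U (U-turn (180°)) -> East
  L (left (90° counter-clockwise)) -> North
Final: North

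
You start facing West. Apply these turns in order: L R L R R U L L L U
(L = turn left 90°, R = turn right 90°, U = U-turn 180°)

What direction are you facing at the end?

Start: West
  L (left (90° counter-clockwise)) -> South
  R (right (90° clockwise)) -> West
  L (left (90° counter-clockwise)) -> South
  R (right (90° clockwise)) -> West
  R (right (90° clockwise)) -> North
  U (U-turn (180°)) -> South
  L (left (90° counter-clockwise)) -> East
  L (left (90° counter-clockwise)) -> North
  L (left (90° counter-clockwise)) -> West
  U (U-turn (180°)) -> East
Final: East

Answer: Final heading: East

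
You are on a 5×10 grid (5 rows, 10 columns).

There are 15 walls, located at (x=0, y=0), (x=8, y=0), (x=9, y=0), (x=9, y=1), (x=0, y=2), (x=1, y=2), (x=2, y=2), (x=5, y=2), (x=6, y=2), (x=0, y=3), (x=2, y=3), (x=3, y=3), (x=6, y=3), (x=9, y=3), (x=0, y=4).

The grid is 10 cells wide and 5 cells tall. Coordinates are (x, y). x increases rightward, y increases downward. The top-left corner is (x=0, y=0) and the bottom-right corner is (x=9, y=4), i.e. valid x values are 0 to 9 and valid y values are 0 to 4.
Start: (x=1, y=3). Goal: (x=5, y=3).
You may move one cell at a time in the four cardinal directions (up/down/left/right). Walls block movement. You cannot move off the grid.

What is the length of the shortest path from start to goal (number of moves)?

Answer: Shortest path length: 6

Derivation:
BFS from (x=1, y=3) until reaching (x=5, y=3):
  Distance 0: (x=1, y=3)
  Distance 1: (x=1, y=4)
  Distance 2: (x=2, y=4)
  Distance 3: (x=3, y=4)
  Distance 4: (x=4, y=4)
  Distance 5: (x=4, y=3), (x=5, y=4)
  Distance 6: (x=4, y=2), (x=5, y=3), (x=6, y=4)  <- goal reached here
One shortest path (6 moves): (x=1, y=3) -> (x=1, y=4) -> (x=2, y=4) -> (x=3, y=4) -> (x=4, y=4) -> (x=5, y=4) -> (x=5, y=3)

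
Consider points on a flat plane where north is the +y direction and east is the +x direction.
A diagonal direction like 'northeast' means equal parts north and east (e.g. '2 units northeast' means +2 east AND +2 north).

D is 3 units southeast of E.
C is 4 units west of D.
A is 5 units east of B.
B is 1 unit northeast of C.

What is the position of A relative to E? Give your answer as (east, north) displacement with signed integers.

Place E at the origin (east=0, north=0).
  D is 3 units southeast of E: delta (east=+3, north=-3); D at (east=3, north=-3).
  C is 4 units west of D: delta (east=-4, north=+0); C at (east=-1, north=-3).
  B is 1 unit northeast of C: delta (east=+1, north=+1); B at (east=0, north=-2).
  A is 5 units east of B: delta (east=+5, north=+0); A at (east=5, north=-2).
Therefore A relative to E: (east=5, north=-2).

Answer: A is at (east=5, north=-2) relative to E.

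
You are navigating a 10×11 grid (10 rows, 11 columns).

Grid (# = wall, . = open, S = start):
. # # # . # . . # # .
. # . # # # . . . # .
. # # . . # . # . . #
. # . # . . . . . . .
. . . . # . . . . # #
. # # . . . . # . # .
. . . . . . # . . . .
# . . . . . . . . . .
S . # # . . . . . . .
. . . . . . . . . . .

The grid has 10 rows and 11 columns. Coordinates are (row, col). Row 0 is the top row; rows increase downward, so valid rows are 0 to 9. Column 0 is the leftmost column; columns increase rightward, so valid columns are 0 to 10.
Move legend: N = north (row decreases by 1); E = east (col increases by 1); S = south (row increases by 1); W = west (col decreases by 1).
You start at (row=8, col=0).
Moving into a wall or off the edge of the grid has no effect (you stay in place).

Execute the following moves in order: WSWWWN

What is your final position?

Answer: Final position: (row=8, col=0)

Derivation:
Start: (row=8, col=0)
  W (west): blocked, stay at (row=8, col=0)
  S (south): (row=8, col=0) -> (row=9, col=0)
  [×3]W (west): blocked, stay at (row=9, col=0)
  N (north): (row=9, col=0) -> (row=8, col=0)
Final: (row=8, col=0)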